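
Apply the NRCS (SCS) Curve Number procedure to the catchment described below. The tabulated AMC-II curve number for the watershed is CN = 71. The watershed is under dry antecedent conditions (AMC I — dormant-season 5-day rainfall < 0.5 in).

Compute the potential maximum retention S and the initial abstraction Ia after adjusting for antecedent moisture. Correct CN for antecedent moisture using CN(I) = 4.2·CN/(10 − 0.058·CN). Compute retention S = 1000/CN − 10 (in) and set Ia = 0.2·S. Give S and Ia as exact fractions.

S = 14500/1491 in ≈ 9.725 in; Ia = 2900/1491 in ≈ 1.945 in

Dry (AMC I): CN(I) = 4.2·71/(10 − 0.058·71) = (1491/5)/(2941/500) = 149100/2941 ≈ 50.697
S = 1000/(149100/2941) − 10 = 14500/1491 in ≈ 9.725 in
Initial abstraction Ia = S/5 = (14500/1491)/5 = 2900/1491 ≈ 1.945 in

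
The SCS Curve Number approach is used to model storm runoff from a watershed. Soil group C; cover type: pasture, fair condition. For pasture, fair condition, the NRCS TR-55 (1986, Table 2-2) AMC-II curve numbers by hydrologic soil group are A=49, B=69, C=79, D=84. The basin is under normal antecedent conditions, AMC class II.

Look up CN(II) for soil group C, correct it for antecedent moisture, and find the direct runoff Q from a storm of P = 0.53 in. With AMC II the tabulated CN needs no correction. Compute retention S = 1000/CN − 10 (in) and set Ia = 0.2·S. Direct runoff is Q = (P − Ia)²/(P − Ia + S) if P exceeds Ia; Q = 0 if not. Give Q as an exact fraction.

Q = 0 in ≈ 0.000 in

NRCS table: pasture, fair condition, soil group C → CN(II) = 79
Average conditions: CN = 79 (no AMC adjustment).
Retention S: 1000/CN − 10 with CN=79.000 → S = 210/79 ≈ 2.658 in
Ia = 0.2S: 0.2·2.658 = 0.532 in (exactly 42/79)
P = 0.530 ≤ Ia = 0.532 in: entire storm abstracted, Q = 0.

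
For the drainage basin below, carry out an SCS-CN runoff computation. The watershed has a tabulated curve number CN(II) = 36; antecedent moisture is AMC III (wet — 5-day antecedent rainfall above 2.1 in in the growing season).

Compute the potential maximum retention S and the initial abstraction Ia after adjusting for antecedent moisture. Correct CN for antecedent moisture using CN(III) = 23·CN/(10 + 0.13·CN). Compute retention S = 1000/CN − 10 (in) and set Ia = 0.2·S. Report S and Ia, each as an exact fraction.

Adjust CN=36 to AMC III: 23·36/(10 + 0.13·36) → 828 ÷ (367/25) = 20700/367 ≈ 56.403
S = 1000/(20700/367) − 10 = 1600/207 in ≈ 7.729 in
Initial abstraction Ia = S/5 = (1600/207)/5 = 320/207 ≈ 1.546 in

S = 1600/207 in ≈ 7.729 in; Ia = 320/207 in ≈ 1.546 in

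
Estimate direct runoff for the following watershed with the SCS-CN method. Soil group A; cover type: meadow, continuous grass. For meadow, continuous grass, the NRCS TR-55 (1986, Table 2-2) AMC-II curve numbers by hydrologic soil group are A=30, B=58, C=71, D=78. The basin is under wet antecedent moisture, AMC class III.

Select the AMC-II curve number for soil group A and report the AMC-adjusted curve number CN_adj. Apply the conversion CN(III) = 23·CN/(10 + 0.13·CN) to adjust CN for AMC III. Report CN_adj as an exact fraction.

CN_adj = 6900/139 ≈ 49.640

NRCS table: meadow, continuous grass, soil group A → CN(II) = 30
Adjust CN=30 to AMC III: 23·30/(10 + 0.13·30) → 690 ÷ (139/10) = 6900/139 ≈ 49.640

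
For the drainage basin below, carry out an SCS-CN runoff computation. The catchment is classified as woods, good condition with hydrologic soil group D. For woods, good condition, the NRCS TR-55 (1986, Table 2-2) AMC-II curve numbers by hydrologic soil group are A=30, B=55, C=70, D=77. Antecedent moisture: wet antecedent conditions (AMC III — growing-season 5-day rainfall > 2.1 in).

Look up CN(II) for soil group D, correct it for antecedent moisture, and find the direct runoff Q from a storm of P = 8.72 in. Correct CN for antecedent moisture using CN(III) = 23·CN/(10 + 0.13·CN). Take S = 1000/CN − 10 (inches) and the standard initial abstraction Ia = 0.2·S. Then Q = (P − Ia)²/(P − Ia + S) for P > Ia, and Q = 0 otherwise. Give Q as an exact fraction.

Q = 132616898/18081525 in ≈ 7.334 in

NRCS table: woods, good condition, soil group D → CN(II) = 77
Adjust CN=77 to AMC III: 23·77/(10 + 0.13·77) → 1771 ÷ (2001/100) = 7700/87 ≈ 88.506
S = 1000/(7700/87) − 10 = 100/77 in ≈ 1.299 in
Ia = 0.2·(100/77) = 20/77 in ≈ 0.260 in
Since P=8.720 > Ia=0.260: effective rainfall P−Ia = 16286/1925 in
Runoff Q = (P−Ia)²/(P−Ia+S) = (8.460)²/(8.460+1.299) = 132616898/18081525 ≈ 7.334 in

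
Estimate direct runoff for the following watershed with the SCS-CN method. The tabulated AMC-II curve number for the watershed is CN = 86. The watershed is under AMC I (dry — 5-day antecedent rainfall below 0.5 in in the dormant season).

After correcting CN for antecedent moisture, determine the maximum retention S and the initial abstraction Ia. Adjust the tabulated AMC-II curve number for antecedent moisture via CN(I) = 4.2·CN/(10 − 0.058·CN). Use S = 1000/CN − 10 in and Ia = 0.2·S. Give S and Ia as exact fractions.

Dry (AMC I): CN(I) = 4.2·86/(10 − 0.058·86) = (1806/5)/(1253/250) = 12900/179 ≈ 72.067
Max retention: S = 1000/(12900/179) − 10 = 500/129 in (≈ 3.876 in)
Initial abstraction Ia = S/5 = (500/129)/5 = 100/129 ≈ 0.775 in

S = 500/129 in ≈ 3.876 in; Ia = 100/129 in ≈ 0.775 in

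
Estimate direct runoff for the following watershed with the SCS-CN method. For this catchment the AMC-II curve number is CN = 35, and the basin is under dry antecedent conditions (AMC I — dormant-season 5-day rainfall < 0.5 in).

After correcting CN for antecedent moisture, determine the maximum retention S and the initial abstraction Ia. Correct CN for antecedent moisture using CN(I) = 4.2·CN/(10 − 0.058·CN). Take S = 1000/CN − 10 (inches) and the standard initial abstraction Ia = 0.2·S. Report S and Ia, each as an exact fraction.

CN(I) from CN(II)=35: (4.2·35)/(10 − 0.058·35) = 14700/797 ≈ 18.444
S = 1000/(14700/797) − 10 = 6500/147 in ≈ 44.218 in
Initial abstraction Ia = S/5 = (6500/147)/5 = 1300/147 ≈ 8.844 in

S = 6500/147 in ≈ 44.218 in; Ia = 1300/147 in ≈ 8.844 in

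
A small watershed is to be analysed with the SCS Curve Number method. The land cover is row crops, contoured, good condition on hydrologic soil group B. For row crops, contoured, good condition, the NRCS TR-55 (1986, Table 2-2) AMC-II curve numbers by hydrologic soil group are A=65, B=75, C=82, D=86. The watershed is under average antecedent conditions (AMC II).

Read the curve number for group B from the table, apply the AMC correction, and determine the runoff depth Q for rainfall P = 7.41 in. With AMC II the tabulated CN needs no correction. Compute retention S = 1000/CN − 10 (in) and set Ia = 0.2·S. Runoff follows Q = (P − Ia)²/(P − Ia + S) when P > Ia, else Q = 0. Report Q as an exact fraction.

Q = 4092529/906900 in ≈ 4.513 in

NRCS table: row crops, contoured, good condition, soil group B → CN(II) = 75
AMC II — tabulated CN = 75 applies directly.
Retention S: 1000/CN − 10 with CN=75.000 → S = 10/3 ≈ 3.333 in
Initial abstraction Ia = S/5 = (10/3)/5 = 2/3 ≈ 0.667 in
Since P=7.410 > Ia=0.667: effective rainfall P−Ia = 2023/300 in
Q: (2023/300)² ÷ (3023/300) = 4092529/906900 in (≈ 4.513 in)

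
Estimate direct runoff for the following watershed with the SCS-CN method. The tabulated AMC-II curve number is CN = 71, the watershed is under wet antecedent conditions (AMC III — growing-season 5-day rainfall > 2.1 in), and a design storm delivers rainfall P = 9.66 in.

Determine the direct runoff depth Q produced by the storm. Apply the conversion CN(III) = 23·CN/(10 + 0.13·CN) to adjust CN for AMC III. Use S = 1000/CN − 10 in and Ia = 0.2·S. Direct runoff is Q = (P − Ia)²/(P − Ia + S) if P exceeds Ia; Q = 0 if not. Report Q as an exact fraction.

Q = 577203348121/73871939350 in ≈ 7.814 in

Wet (AMC III): CN(III) = 23·71/(10 + 0.13·71) = 1633/(1923/100) = 163300/1923 ≈ 84.919
S = 1000/(163300/1923) − 10 = 2900/1633 in ≈ 1.776 in
Initial abstraction Ia = S/5 = (2900/1633)/5 = 580/1633 ≈ 0.355 in
P − Ia = 9.660 − 0.355 = 759739/81650 ≈ 9.305 in (> 0, runoff occurs)
Q = (759739/81650)²/((759739/81650) + 2900/1633) = (577203348121/6666722500)/(904739/81650) = 577203348121/73871939350 in ≈ 7.814 in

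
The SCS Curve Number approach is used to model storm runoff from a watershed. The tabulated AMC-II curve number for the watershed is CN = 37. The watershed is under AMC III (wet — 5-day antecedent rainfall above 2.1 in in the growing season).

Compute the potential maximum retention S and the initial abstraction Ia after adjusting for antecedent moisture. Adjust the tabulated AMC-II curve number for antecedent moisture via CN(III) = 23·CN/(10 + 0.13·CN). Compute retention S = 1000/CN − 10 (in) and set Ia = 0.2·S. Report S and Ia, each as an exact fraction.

Wet (AMC III): CN(III) = 23·37/(10 + 0.13·37) = 851/(1481/100) = 85100/1481 ≈ 57.461
S = 1000/(85100/1481) − 10 = 6300/851 in ≈ 7.403 in
Ia = 0.2·(6300/851) = 1260/851 in ≈ 1.481 in

S = 6300/851 in ≈ 7.403 in; Ia = 1260/851 in ≈ 1.481 in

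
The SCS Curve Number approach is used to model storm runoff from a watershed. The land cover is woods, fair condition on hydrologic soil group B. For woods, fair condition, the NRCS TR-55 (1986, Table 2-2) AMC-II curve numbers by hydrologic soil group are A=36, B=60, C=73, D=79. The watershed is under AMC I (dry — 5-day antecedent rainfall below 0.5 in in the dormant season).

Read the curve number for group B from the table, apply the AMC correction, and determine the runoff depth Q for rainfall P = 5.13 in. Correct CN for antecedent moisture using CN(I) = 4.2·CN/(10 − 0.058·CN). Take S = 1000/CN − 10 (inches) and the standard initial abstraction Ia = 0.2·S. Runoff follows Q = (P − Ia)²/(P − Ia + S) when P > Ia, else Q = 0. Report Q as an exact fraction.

NRCS table: woods, fair condition, soil group B → CN(II) = 60
Adjust CN=60 to AMC I: 4.2·60/(10 − 0.058·60) → 252 ÷ (163/25) = 6300/163 ≈ 38.650
Retention S: 1000/CN − 10 with CN=38.650 → S = 1000/63 ≈ 15.873 in
Initial abstraction Ia = S/5 = (1000/63)/5 = 200/63 ≈ 3.175 in
Excess rainfall: 5.130 − 3.175 = 1.955 in; P > Ia so Q > 0
Q = (12319/6300)²/((12319/6300) + 1000/63) = (151757761/39690000)/(112319/6300) = 151757761/707609700 in ≈ 0.214 in

Q = 151757761/707609700 in ≈ 0.214 in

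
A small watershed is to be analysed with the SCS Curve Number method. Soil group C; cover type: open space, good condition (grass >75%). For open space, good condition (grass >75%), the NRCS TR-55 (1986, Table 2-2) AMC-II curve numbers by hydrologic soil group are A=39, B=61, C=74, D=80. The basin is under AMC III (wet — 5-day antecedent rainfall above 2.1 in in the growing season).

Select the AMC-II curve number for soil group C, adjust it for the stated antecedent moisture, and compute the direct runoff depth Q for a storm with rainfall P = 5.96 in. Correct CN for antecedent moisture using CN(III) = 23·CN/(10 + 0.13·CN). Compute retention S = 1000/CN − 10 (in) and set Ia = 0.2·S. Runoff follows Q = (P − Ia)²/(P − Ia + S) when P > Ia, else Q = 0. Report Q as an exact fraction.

Q = 14471849401/3250798725 in ≈ 4.452 in

NRCS table: open space, good condition (grass >75%), soil group C → CN(II) = 74
Adjust CN=74 to AMC III: 23·74/(10 + 0.13·74) → 1702 ÷ (981/50) = 85100/981 ≈ 86.748
S = 1000/(85100/981) − 10 = 1300/851 in ≈ 1.528 in
Initial abstraction Ia = S/5 = (1300/851)/5 = 260/851 ≈ 0.306 in
Since P=5.960 > Ia=0.306: effective rainfall P−Ia = 120299/21275 in
Q: (120299/21275)² ÷ (152799/21275) = 14471849401/3250798725 in (≈ 4.452 in)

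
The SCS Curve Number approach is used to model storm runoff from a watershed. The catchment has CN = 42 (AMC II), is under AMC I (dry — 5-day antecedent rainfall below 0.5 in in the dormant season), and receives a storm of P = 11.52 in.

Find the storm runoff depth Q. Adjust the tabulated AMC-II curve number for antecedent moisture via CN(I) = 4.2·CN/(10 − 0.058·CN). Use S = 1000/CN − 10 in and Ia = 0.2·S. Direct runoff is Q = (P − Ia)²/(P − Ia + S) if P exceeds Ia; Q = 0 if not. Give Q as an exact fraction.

Q = 185695129/287344575 in ≈ 0.646 in

CN(I) from CN(II)=42: (4.2·42)/(10 − 0.058·42) = 44100/1891 ≈ 23.321
Retention S: 1000/CN − 10 with CN=23.321 → S = 14500/441 ≈ 32.880 in
Initial abstraction Ia = S/5 = (14500/441)/5 = 2900/441 ≈ 6.576 in
P − Ia = 11.520 − 6.576 = 54508/11025 ≈ 4.944 in (> 0, runoff occurs)
Q = (54508/11025)²/((54508/11025) + 14500/441) = (2971122064/121550625)/(417008/11025) = 185695129/287344575 in ≈ 0.646 in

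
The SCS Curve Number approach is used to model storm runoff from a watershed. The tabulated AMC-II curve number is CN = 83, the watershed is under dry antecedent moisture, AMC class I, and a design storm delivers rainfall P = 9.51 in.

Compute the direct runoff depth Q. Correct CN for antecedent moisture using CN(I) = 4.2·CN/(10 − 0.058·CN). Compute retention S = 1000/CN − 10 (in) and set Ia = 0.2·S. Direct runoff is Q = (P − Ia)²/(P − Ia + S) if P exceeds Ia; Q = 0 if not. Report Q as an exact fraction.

CN(I) from CN(II)=83: (4.2·83)/(10 − 0.058·83) = 174300/2593 ≈ 67.219
S = 1000/(174300/2593) − 10 = 8500/1743 in ≈ 4.877 in
Initial abstraction Ia = S/5 = (8500/1743)/5 = 1700/1743 ≈ 0.975 in
Since P=9.510 > Ia=0.975: effective rainfall P−Ia = 1487593/174300 in
Q: (1487593/174300)² ÷ (2337593/174300) = 2212932933649/407442459900 in (≈ 5.431 in)

Q = 2212932933649/407442459900 in ≈ 5.431 in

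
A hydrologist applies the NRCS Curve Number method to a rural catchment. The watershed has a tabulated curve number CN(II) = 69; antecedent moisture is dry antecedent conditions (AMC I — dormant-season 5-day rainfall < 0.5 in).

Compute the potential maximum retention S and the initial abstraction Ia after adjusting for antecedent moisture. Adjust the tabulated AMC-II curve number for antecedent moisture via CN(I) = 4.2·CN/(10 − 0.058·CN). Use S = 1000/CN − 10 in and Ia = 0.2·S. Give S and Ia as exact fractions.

S = 15500/1449 in ≈ 10.697 in; Ia = 3100/1449 in ≈ 2.139 in

Adjust CN=69 to AMC I: 4.2·69/(10 − 0.058·69) → (1449/5) ÷ (2999/500) = 144900/2999 ≈ 48.316
S = 1000/(144900/2999) − 10 = 15500/1449 in ≈ 10.697 in
Ia = 0.2·(15500/1449) = 3100/1449 in ≈ 2.139 in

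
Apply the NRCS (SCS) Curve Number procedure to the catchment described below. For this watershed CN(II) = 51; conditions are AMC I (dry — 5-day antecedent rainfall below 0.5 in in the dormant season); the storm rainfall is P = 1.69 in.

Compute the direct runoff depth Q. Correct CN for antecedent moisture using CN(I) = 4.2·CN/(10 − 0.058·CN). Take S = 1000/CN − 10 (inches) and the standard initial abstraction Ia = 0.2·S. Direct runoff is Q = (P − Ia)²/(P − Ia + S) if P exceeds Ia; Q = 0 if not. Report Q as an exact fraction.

CN(I) from CN(II)=51: (4.2·51)/(10 − 0.058·51) = 15300/503 ≈ 30.417
Max retention: S = 1000/(15300/503) − 10 = 3500/153 in (≈ 22.876 in)
Ia = 0.2S: 0.2·22.876 = 4.575 in (exactly 700/153)
P = 1.690 ≤ Ia = 4.575 in: entire storm abstracted, Q = 0.

Q = 0 in ≈ 0.000 in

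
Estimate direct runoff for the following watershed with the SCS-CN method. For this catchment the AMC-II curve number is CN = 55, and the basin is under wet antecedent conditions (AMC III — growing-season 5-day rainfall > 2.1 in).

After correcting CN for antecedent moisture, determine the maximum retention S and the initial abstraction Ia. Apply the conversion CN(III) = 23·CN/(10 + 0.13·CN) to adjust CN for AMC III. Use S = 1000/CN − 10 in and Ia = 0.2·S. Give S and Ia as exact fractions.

Wet (AMC III): CN(III) = 23·55/(10 + 0.13·55) = 1265/(343/20) = 25300/343 ≈ 73.761
Max retention: S = 1000/(25300/343) − 10 = 900/253 in (≈ 3.557 in)
Ia = 0.2·(900/253) = 180/253 in ≈ 0.711 in

S = 900/253 in ≈ 3.557 in; Ia = 180/253 in ≈ 0.711 in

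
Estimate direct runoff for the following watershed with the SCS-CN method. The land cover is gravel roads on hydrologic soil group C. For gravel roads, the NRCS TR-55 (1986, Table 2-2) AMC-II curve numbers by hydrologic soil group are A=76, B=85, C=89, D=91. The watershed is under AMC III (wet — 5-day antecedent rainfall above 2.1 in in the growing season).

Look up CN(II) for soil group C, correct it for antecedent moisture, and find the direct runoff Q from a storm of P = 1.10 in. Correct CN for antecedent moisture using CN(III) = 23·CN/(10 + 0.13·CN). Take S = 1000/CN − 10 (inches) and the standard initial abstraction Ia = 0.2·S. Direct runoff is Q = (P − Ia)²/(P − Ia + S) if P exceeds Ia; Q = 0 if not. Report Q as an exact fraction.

Q = 37525499/58278090 in ≈ 0.644 in

NRCS table: gravel roads, soil group C → CN(II) = 89
Adjust CN=89 to AMC III: 23·89/(10 + 0.13·89) → 2047 ÷ (2157/100) = 204700/2157 ≈ 94.900
Max retention: S = 1000/(204700/2157) − 10 = 1100/2047 in (≈ 0.537 in)
Initial abstraction Ia = S/5 = (1100/2047)/5 = 220/2047 ≈ 0.107 in
Excess rainfall: 1.100 − 0.107 = 0.993 in; P > Ia so Q > 0
Q: (20317/20470)² ÷ (31317/20470) = 37525499/58278090 in (≈ 0.644 in)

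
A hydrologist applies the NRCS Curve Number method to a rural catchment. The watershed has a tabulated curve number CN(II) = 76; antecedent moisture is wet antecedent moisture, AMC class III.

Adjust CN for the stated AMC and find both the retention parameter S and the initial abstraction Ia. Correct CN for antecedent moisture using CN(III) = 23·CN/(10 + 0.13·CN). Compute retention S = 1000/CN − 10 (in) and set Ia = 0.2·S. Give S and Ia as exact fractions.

Wet (AMC III): CN(III) = 23·76/(10 + 0.13·76) = 1748/(497/25) = 43700/497 ≈ 87.928
Max retention: S = 1000/(43700/497) − 10 = 600/437 in (≈ 1.373 in)
Ia = 0.2·(600/437) = 120/437 in ≈ 0.275 in

S = 600/437 in ≈ 1.373 in; Ia = 120/437 in ≈ 0.275 in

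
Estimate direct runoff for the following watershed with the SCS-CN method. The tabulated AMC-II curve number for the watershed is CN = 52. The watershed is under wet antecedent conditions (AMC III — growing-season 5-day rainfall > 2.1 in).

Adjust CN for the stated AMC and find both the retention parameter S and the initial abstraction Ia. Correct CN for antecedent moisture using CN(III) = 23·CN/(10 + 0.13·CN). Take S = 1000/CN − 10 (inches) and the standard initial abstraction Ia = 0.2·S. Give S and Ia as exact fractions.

Adjust CN=52 to AMC III: 23·52/(10 + 0.13·52) → 1196 ÷ (419/25) = 29900/419 ≈ 71.360
S = 1000/(29900/419) − 10 = 1200/299 in ≈ 4.013 in
Ia = 0.2·(1200/299) = 240/299 in ≈ 0.803 in

S = 1200/299 in ≈ 4.013 in; Ia = 240/299 in ≈ 0.803 in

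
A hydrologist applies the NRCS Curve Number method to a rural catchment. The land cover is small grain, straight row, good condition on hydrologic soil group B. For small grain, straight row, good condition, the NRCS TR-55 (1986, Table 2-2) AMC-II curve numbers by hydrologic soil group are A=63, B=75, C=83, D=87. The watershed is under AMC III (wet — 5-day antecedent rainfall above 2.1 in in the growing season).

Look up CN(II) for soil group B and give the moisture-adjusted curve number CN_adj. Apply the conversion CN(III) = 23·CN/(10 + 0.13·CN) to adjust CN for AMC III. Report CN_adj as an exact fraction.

CN_adj = 6900/79 ≈ 87.342

NRCS table: small grain, straight row, good condition, soil group B → CN(II) = 75
Wet (AMC III): CN(III) = 23·75/(10 + 0.13·75) = 1725/(79/4) = 6900/79 ≈ 87.342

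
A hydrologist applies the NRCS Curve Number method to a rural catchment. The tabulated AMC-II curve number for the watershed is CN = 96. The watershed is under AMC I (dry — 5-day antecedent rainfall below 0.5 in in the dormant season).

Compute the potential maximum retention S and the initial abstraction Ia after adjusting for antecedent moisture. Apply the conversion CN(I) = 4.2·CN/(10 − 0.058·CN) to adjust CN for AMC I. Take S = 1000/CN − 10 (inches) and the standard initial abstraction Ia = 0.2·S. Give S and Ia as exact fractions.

Adjust CN=96 to AMC I: 4.2·96/(10 − 0.058·96) → (2016/5) ÷ (554/125) = 25200/277 ≈ 90.975
S = 1000/(25200/277) − 10 = 125/126 in ≈ 0.992 in
Initial abstraction Ia = S/5 = (125/126)/5 = 25/126 ≈ 0.198 in

S = 125/126 in ≈ 0.992 in; Ia = 25/126 in ≈ 0.198 in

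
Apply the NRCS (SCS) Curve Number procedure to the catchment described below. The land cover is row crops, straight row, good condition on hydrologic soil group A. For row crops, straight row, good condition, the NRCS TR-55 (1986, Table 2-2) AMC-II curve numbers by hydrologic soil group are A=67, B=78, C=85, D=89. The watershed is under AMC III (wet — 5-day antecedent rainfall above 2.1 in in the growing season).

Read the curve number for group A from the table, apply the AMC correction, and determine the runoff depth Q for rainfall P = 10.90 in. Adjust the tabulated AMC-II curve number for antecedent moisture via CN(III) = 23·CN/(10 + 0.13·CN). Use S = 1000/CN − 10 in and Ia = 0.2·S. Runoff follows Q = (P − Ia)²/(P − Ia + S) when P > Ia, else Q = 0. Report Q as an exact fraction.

NRCS table: row crops, straight row, good condition, soil group A → CN(II) = 67
Wet (AMC III): CN(III) = 23·67/(10 + 0.13·67) = 1541/(1871/100) = 154100/1871 ≈ 82.362
Retention S: 1000/CN − 10 with CN=82.362 → S = 3300/1541 ≈ 2.141 in
Ia = 0.2·(3300/1541) = 660/1541 in ≈ 0.428 in
Since P=10.900 > Ia=0.428: effective rainfall P−Ia = 161369/15410 in
Q = (161369/15410)²/((161369/15410) + 3300/1541) = (26039954161/237468100)/(194369/15410) = 26039954161/2995226290 in ≈ 8.694 in

Q = 26039954161/2995226290 in ≈ 8.694 in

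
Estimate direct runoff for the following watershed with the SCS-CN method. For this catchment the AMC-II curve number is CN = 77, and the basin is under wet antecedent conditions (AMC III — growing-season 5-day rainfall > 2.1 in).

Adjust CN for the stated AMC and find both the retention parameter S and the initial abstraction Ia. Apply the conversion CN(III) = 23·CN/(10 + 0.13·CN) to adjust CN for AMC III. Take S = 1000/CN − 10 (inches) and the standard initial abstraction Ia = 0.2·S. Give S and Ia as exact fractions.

S = 100/77 in ≈ 1.299 in; Ia = 20/77 in ≈ 0.260 in

Wet (AMC III): CN(III) = 23·77/(10 + 0.13·77) = 1771/(2001/100) = 7700/87 ≈ 88.506
S = 1000/(7700/87) − 10 = 100/77 in ≈ 1.299 in
Initial abstraction Ia = S/5 = (100/77)/5 = 20/77 ≈ 0.260 in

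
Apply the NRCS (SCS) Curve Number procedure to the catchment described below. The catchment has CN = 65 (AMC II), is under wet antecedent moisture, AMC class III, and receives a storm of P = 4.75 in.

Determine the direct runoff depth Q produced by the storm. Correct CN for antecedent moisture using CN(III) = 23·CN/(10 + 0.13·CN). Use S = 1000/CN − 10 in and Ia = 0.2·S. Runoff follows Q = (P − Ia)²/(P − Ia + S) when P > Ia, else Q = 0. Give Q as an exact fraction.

Wet (AMC III): CN(III) = 23·65/(10 + 0.13·65) = 1495/(369/20) = 29900/369 ≈ 81.030
S = 1000/(29900/369) − 10 = 700/299 in ≈ 2.341 in
Ia = 0.2·(700/299) = 140/299 in ≈ 0.468 in
Excess rainfall: 4.750 − 0.468 = 4.282 in; P > Ia so Q > 0
Q: (5121/1196)² ÷ (7921/1196) = 26224641/9473516 in (≈ 2.768 in)

Q = 26224641/9473516 in ≈ 2.768 in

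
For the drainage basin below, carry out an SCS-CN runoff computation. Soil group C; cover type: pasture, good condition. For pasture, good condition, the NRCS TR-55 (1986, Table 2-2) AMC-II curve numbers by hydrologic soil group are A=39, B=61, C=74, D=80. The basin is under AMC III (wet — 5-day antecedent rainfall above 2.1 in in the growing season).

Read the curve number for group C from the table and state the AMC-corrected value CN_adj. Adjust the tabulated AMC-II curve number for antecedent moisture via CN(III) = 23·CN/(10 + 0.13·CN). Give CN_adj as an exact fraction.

NRCS table: pasture, good condition, soil group C → CN(II) = 74
CN(III) from CN(II)=74: (23·74)/(10 + 0.13·74) = 85100/981 ≈ 86.748

CN_adj = 85100/981 ≈ 86.748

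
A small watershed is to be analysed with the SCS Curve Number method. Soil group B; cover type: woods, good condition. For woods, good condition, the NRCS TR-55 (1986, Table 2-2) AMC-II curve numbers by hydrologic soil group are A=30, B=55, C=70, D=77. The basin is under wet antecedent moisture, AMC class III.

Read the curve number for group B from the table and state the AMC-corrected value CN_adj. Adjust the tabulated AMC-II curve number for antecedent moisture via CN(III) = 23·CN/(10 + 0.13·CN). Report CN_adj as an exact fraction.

CN_adj = 25300/343 ≈ 73.761

NRCS table: woods, good condition, soil group B → CN(II) = 55
Wet (AMC III): CN(III) = 23·55/(10 + 0.13·55) = 1265/(343/20) = 25300/343 ≈ 73.761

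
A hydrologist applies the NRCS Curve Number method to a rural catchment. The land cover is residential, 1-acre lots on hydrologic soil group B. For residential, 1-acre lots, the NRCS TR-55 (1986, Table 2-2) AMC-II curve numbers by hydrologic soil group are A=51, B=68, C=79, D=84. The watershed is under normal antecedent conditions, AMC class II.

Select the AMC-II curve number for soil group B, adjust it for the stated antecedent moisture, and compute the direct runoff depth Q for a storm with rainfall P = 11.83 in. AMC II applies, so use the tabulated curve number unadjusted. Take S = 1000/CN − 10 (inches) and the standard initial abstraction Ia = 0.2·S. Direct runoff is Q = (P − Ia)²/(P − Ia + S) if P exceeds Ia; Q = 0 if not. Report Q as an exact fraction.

NRCS table: residential, 1-acre lots, soil group B → CN(II) = 68
Average conditions: CN = 68 (no AMC adjustment).
S = 1000/68 − 10 = 80/17 in ≈ 4.706 in
Ia = 0.2S: 0.2·4.706 = 0.941 in (exactly 16/17)
Excess rainfall: 11.830 − 0.941 = 10.889 in; P > Ia so Q > 0
Q = (18511/1700)²/((18511/1700) + 80/17) = (342657121/2890000)/(26511/1700) = 342657121/45068700 in ≈ 7.603 in

Q = 342657121/45068700 in ≈ 7.603 in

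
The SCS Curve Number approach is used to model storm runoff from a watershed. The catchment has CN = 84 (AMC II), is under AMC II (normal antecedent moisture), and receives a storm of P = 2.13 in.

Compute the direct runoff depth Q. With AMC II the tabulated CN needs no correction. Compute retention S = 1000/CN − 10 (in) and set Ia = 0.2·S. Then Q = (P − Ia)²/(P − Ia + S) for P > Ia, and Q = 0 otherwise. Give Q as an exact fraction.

Q = 13490929/16113300 in ≈ 0.837 in

Average conditions: CN = 84 (no AMC adjustment).
S = 1000/84 − 10 = 40/21 in ≈ 1.905 in
Ia = 0.2·(40/21) = 8/21 in ≈ 0.381 in
P − Ia = 2.130 − 0.381 = 3673/2100 ≈ 1.749 in (> 0, runoff occurs)
Q: (3673/2100)² ÷ (7673/2100) = 13490929/16113300 in (≈ 0.837 in)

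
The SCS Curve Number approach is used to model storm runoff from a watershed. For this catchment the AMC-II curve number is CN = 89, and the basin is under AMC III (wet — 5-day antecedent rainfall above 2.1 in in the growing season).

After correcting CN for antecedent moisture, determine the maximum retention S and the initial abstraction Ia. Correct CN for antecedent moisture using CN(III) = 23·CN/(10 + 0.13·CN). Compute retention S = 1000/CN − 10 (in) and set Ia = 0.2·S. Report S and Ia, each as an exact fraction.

Adjust CN=89 to AMC III: 23·89/(10 + 0.13·89) → 2047 ÷ (2157/100) = 204700/2157 ≈ 94.900
S = 1000/(204700/2157) − 10 = 1100/2047 in ≈ 0.537 in
Initial abstraction Ia = S/5 = (1100/2047)/5 = 220/2047 ≈ 0.107 in

S = 1100/2047 in ≈ 0.537 in; Ia = 220/2047 in ≈ 0.107 in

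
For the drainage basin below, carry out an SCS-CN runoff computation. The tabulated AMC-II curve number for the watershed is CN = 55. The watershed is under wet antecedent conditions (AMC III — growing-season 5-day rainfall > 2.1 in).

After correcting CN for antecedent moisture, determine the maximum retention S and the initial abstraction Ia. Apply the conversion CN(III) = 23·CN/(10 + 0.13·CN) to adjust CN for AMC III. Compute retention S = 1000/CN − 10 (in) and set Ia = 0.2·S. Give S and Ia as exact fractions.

S = 900/253 in ≈ 3.557 in; Ia = 180/253 in ≈ 0.711 in

Adjust CN=55 to AMC III: 23·55/(10 + 0.13·55) → 1265 ÷ (343/20) = 25300/343 ≈ 73.761
Retention S: 1000/CN − 10 with CN=73.761 → S = 900/253 ≈ 3.557 in
Ia = 0.2·(900/253) = 180/253 in ≈ 0.711 in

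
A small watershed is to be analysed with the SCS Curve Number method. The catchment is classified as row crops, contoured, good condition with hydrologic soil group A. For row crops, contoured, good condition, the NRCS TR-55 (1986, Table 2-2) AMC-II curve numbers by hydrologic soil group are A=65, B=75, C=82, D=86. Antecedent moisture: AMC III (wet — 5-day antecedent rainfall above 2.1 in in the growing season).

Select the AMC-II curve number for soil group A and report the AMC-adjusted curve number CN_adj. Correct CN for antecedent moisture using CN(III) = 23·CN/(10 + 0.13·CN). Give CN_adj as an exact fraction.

CN_adj = 29900/369 ≈ 81.030

NRCS table: row crops, contoured, good condition, soil group A → CN(II) = 65
Adjust CN=65 to AMC III: 23·65/(10 + 0.13·65) → 1495 ÷ (369/20) = 29900/369 ≈ 81.030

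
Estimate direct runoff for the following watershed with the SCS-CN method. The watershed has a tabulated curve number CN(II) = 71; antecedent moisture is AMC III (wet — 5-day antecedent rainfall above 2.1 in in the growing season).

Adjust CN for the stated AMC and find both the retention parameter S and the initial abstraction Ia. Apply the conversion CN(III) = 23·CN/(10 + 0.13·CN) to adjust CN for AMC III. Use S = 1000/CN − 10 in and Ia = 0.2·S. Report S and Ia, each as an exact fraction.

Adjust CN=71 to AMC III: 23·71/(10 + 0.13·71) → 1633 ÷ (1923/100) = 163300/1923 ≈ 84.919
Max retention: S = 1000/(163300/1923) − 10 = 2900/1633 in (≈ 1.776 in)
Initial abstraction Ia = S/5 = (2900/1633)/5 = 580/1633 ≈ 0.355 in

S = 2900/1633 in ≈ 1.776 in; Ia = 580/1633 in ≈ 0.355 in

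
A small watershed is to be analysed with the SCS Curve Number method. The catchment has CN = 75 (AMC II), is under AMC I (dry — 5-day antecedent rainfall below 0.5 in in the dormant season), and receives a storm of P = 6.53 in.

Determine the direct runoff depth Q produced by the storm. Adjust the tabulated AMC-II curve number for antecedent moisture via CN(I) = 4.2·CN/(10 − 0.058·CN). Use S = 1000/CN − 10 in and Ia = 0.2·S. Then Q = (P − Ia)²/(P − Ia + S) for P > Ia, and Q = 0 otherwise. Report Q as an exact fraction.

Q = 969637321/511175700 in ≈ 1.897 in

CN(I) from CN(II)=75: (4.2·75)/(10 − 0.058·75) = 6300/113 ≈ 55.752
Retention S: 1000/CN − 10 with CN=55.752 → S = 500/63 ≈ 7.937 in
Ia = 0.2·(500/63) = 100/63 in ≈ 1.587 in
P − Ia = 6.530 − 1.587 = 31139/6300 ≈ 4.943 in (> 0, runoff occurs)
Q = (31139/6300)²/((31139/6300) + 500/63) = (969637321/39690000)/(81139/6300) = 969637321/511175700 in ≈ 1.897 in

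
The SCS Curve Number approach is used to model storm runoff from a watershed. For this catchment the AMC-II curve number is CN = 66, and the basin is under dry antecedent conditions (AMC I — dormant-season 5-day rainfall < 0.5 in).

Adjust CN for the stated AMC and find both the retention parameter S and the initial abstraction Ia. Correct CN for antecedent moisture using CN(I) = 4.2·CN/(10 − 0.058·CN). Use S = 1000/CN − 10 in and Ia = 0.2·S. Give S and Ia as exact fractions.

Dry (AMC I): CN(I) = 4.2·66/(10 − 0.058·66) = (1386/5)/(1543/250) = 69300/1543 ≈ 44.913
Max retention: S = 1000/(69300/1543) − 10 = 8500/693 in (≈ 12.266 in)
Ia = 0.2S: 0.2·12.266 = 2.453 in (exactly 1700/693)

S = 8500/693 in ≈ 12.266 in; Ia = 1700/693 in ≈ 2.453 in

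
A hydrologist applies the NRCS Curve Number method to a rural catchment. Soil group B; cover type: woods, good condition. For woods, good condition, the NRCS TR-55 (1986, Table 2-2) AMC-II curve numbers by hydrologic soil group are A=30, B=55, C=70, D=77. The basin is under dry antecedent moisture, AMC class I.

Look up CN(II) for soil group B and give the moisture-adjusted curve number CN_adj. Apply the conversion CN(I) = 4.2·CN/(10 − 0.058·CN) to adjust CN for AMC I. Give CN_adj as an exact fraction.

NRCS table: woods, good condition, soil group B → CN(II) = 55
Adjust CN=55 to AMC I: 4.2·55/(10 − 0.058·55) → 231 ÷ (681/100) = 7700/227 ≈ 33.921

CN_adj = 7700/227 ≈ 33.921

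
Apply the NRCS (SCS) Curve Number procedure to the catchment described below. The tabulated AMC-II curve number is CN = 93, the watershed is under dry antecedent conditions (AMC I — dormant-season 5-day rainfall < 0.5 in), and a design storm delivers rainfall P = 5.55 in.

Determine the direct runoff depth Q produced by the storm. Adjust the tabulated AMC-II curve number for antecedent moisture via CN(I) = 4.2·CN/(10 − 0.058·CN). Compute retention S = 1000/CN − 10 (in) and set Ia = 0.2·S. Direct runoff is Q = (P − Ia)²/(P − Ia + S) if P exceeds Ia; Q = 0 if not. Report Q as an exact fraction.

Q = 839202961/217447020 in ≈ 3.859 in

CN(I) from CN(II)=93: (4.2·93)/(10 − 0.058·93) = 27900/329 ≈ 84.802
S = 1000/(27900/329) − 10 = 500/279 in ≈ 1.792 in
Ia = 0.2S: 0.2·1.792 = 0.358 in (exactly 100/279)
Since P=5.550 > Ia=0.358: effective rainfall P−Ia = 28969/5580 in
Q: (28969/5580)² ÷ (38969/5580) = 839202961/217447020 in (≈ 3.859 in)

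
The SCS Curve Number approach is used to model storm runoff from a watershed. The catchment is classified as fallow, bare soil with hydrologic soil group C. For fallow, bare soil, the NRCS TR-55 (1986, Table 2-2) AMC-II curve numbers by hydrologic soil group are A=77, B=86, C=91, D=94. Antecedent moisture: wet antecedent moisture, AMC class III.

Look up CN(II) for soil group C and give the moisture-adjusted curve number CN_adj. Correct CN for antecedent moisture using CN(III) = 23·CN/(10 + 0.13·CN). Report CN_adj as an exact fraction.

NRCS table: fallow, bare soil, soil group C → CN(II) = 91
CN(III) from CN(II)=91: (23·91)/(10 + 0.13·91) = 209300/2183 ≈ 95.877

CN_adj = 209300/2183 ≈ 95.877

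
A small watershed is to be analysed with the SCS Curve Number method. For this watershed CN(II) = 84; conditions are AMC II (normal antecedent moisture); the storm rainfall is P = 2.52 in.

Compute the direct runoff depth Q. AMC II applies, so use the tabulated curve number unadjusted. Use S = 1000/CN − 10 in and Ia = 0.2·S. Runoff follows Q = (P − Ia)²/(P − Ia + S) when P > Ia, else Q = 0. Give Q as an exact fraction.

AMC II — tabulated CN = 84 applies directly.
S = 1000/84 − 10 = 40/21 in ≈ 1.905 in
Ia = 0.2S: 0.2·1.905 = 0.381 in (exactly 8/21)
P − Ia = 2.520 − 0.381 = 1123/525 ≈ 2.139 in (> 0, runoff occurs)
Q = (1123/525)²/((1123/525) + 40/21) = (1261129/275625)/(2123/525) = 1261129/1114575 in ≈ 1.131 in

Q = 1261129/1114575 in ≈ 1.131 in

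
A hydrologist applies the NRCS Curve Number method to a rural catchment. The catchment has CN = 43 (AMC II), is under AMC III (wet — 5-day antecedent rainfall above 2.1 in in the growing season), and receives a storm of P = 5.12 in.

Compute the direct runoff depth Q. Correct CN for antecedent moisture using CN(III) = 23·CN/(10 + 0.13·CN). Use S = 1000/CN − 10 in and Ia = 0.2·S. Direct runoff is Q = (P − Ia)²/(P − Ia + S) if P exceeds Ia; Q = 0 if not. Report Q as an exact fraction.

CN(III) from CN(II)=43: (23·43)/(10 + 0.13·43) = 98900/1559 ≈ 63.438
S = 1000/(98900/1559) − 10 = 5700/989 in ≈ 5.763 in
Ia = 0.2S: 0.2·5.763 = 1.153 in (exactly 1140/989)
P − Ia = 5.120 − 1.153 = 98092/24725 ≈ 3.967 in (> 0, runoff occurs)
Q: (98092/24725)² ÷ (240592/24725) = 601377529/371789825 in (≈ 1.618 in)

Q = 601377529/371789825 in ≈ 1.618 in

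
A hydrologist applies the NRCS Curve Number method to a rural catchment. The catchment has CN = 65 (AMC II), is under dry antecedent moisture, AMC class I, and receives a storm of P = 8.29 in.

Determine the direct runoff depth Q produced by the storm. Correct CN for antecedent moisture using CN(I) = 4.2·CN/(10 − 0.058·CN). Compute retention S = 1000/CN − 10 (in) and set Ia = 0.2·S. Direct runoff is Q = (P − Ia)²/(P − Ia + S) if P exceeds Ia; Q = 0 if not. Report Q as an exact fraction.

Q = 498673561/282090900 in ≈ 1.768 in

Adjust CN=65 to AMC I: 4.2·65/(10 − 0.058·65) → 273 ÷ (623/100) = 3900/89 ≈ 43.820
Max retention: S = 1000/(3900/89) − 10 = 500/39 in (≈ 12.821 in)
Ia = 0.2·(500/39) = 100/39 in ≈ 2.564 in
Since P=8.290 > Ia=2.564: effective rainfall P−Ia = 22331/3900 in
Q: (22331/3900)² ÷ (72331/3900) = 498673561/282090900 in (≈ 1.768 in)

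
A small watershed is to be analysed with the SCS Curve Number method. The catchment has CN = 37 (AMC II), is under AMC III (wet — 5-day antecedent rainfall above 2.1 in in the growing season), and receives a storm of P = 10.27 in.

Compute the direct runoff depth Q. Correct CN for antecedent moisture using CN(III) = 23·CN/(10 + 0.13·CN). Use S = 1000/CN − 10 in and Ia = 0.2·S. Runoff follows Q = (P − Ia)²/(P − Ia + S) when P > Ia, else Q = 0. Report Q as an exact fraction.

CN(III) from CN(II)=37: (23·37)/(10 + 0.13·37) = 85100/1481 ≈ 57.461
Max retention: S = 1000/(85100/1481) − 10 = 6300/851 in (≈ 7.403 in)
Ia = 0.2·(6300/851) = 1260/851 in ≈ 1.481 in
Excess rainfall: 10.270 − 1.481 = 8.789 in; P > Ia so Q > 0
Runoff Q = (P−Ia)²/(P−Ia+S) = (8.789)²/(8.789+7.403) = 559469592529/117265842700 ≈ 4.771 in

Q = 559469592529/117265842700 in ≈ 4.771 in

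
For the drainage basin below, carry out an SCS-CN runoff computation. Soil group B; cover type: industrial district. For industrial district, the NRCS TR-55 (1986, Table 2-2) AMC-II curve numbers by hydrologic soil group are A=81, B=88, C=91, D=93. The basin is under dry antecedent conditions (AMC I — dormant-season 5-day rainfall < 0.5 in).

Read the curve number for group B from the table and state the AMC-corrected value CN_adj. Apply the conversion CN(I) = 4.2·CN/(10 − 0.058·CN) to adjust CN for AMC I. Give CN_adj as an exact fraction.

NRCS table: industrial district, soil group B → CN(II) = 88
Dry (AMC I): CN(I) = 4.2·88/(10 − 0.058·88) = (1848/5)/(612/125) = 3850/51 ≈ 75.490

CN_adj = 3850/51 ≈ 75.490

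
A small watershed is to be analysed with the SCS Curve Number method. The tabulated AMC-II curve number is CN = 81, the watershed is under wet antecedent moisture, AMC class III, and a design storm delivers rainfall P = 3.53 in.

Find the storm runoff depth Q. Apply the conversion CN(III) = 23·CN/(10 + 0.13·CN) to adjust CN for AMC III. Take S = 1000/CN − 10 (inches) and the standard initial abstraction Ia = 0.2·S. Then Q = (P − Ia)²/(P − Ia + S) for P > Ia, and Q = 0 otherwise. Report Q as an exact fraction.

Q = 383952490321/150835745700 in ≈ 2.546 in

Wet (AMC III): CN(III) = 23·81/(10 + 0.13·81) = 1863/(2053/100) = 186300/2053 ≈ 90.745
Max retention: S = 1000/(186300/2053) − 10 = 1900/1863 in (≈ 1.020 in)
Initial abstraction Ia = S/5 = (1900/1863)/5 = 380/1863 ≈ 0.204 in
Excess rainfall: 3.530 − 0.204 = 3.326 in; P > Ia so Q > 0
Q = (619639/186300)²/((619639/186300) + 1900/1863) = (383952490321/34707690000)/(809639/186300) = 383952490321/150835745700 in ≈ 2.546 in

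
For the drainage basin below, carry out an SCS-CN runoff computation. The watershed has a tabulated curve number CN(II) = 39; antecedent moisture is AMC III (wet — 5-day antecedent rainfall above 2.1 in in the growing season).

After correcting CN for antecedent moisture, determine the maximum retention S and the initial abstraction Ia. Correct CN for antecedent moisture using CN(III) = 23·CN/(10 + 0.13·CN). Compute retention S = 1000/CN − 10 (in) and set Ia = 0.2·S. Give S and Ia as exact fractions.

Adjust CN=39 to AMC III: 23·39/(10 + 0.13·39) → 897 ÷ (1507/100) = 89700/1507 ≈ 59.522
Max retention: S = 1000/(89700/1507) − 10 = 6100/897 in (≈ 6.800 in)
Initial abstraction Ia = S/5 = (6100/897)/5 = 1220/897 ≈ 1.360 in

S = 6100/897 in ≈ 6.800 in; Ia = 1220/897 in ≈ 1.360 in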